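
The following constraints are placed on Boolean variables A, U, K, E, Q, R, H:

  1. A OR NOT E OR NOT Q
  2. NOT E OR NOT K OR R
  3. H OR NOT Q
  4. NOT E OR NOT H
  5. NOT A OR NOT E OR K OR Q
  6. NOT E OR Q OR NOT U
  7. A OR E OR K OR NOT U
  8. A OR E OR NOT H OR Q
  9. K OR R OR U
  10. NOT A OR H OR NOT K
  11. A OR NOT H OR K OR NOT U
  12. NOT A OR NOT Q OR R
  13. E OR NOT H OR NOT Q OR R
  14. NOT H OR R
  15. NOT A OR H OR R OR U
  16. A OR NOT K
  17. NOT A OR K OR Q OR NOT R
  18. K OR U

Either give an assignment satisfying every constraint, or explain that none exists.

Set A = True.
Set U = False.
  then (K OR U) forces K = True.
  then (NOT A OR H OR NOT K) forces H = True.
  then (NOT H OR R) forces R = True.
  then (NOT E OR NOT H) forces E = False.
Set Q = True.
All clauses satisfied.

A: True; U: False; K: True; E: False; Q: True; R: True; H: True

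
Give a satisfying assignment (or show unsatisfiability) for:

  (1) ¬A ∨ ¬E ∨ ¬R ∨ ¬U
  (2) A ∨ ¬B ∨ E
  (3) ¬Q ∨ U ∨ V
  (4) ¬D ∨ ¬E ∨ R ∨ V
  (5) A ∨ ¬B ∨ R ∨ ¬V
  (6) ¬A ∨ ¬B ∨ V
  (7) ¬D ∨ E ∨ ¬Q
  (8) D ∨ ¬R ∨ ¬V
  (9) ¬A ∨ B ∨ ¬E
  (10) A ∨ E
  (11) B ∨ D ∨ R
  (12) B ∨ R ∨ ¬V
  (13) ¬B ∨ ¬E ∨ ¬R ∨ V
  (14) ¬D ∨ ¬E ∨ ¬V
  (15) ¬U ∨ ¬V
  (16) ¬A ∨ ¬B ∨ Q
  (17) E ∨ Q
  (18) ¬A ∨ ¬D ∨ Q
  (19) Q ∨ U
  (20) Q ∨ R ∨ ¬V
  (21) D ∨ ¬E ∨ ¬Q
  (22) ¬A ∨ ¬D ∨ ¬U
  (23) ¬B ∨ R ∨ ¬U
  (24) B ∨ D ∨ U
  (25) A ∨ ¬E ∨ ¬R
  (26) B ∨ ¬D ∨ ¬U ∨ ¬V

Set R = True.
Try U = False:
  (Q ∨ U) forces Q = True.
  (¬Q ∨ U ∨ V) forces V = True.
  (D ∨ ¬R ∨ ¬V) forces D = True.
  (¬D ∨ E ∨ ¬Q) forces E = True.
  clause (¬D ∨ ¬E ∨ ¬V) is falsified — backtrack.
So U = True.
  then (¬U ∨ ¬V) forces V = False.
Try Q = False:
  (E ∨ Q) forces E = True.
  (¬A ∨ ¬E ∨ ¬R ∨ ¬U) forces A = False.
  clause (A ∨ ¬E ∨ ¬R) is falsified — backtrack.
So Q = True.
Set D = False.
  then (D ∨ ¬E ∨ ¬Q) forces E = False.
  then (A ∨ E) forces A = True.
  then (¬A ∨ ¬B ∨ V) forces B = False.
All clauses satisfied.

R = True; U = True; Q = True; D = False; A = True; V = False; E = False; B = False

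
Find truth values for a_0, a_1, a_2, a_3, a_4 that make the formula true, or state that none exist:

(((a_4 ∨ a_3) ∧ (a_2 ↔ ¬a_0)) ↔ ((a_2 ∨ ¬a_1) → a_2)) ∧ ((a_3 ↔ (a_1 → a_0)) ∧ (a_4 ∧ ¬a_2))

a_0=F, a_1=F, a_2=F, a_3=T, a_4=T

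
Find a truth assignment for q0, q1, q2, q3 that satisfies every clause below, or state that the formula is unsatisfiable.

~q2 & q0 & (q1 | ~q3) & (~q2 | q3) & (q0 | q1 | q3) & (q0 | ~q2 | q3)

Unit clause (~q2) forces q2 = False.
Unit clause (q0) forces q0 = True.
Set q1 = True.
Set q3 = False.
All clauses satisfied.

q0=T, q1=T, q2=F, q3=F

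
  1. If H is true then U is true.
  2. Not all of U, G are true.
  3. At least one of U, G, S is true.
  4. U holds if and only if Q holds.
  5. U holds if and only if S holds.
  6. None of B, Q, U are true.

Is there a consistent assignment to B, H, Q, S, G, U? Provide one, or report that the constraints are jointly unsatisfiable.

B: False, H: False, Q: False, S: False, G: True, U: False

  (1) H=F ⇒ U: vacuous ✓
  (2) {U, G}: 1/2 true — not all ✓
  (3) {U, G, S}: 1 true — at least one ✓
  (4) U=F, Q=F — same ✓
  (5) U=F, S=F — same ✓
  (6) {B, Q, U}: 0 true — none ✓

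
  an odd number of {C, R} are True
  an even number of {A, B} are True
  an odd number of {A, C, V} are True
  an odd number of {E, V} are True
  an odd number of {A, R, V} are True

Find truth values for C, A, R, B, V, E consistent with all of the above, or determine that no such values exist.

Adding constraints 1, 3, 5 mod 2: every variable appears an even number of times on the left, so the left side is 0.
But the right sides sum to 1 (mod 2). 0 ≠ 1 — the system is inconsistent.

No satisfying assignment exists.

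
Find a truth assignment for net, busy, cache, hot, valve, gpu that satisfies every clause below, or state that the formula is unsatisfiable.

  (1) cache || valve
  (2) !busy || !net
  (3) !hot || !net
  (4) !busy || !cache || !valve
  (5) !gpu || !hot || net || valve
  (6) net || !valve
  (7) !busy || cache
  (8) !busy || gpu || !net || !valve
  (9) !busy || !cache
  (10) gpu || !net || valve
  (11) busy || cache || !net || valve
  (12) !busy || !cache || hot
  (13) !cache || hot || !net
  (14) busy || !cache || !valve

net: False, busy: False, cache: True, hot: False, valve: False, gpu: True

Set net = False.
  then (net || !valve) forces valve = False.
  then (cache || valve) forces cache = True.
  then (!busy || !cache) forces busy = False.
Set hot = False.
Set gpu = True.
All clauses satisfied.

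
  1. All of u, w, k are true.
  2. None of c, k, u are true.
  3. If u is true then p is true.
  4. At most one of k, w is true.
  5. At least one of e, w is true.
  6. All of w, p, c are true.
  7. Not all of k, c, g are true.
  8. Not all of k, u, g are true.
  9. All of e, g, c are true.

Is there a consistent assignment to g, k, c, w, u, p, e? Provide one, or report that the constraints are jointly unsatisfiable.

Case k = True:
  Constraint (2) is violated (k=T) — contradiction.
Case k = False:
  Constraint (1) is violated (k=F) — contradiction.
Both cases fail — unsatisfiable.

Unsatisfiable — no assignment works.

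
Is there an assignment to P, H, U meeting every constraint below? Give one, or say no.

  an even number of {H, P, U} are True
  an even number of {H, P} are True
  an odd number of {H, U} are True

P = True; H = True; U = False

{H, P, U}: 2 true → even ✓
{H, P}: 2 true → even ✓
{H, U}: 1 true → odd ✓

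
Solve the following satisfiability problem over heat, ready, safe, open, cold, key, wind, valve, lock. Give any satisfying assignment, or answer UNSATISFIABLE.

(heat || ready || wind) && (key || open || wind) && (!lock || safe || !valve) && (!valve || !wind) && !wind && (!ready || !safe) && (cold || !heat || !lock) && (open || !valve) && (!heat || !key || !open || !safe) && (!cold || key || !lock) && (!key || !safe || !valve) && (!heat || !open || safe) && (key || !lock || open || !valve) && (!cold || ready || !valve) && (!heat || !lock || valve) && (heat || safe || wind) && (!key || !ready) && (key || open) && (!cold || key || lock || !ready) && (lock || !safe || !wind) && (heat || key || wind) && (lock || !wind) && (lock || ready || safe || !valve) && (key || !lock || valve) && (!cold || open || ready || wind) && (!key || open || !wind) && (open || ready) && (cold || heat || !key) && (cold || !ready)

heat = True, ready = False, safe = True, open = True, cold = False, key = False, wind = False, valve = False, lock = False

Unit clause (!wind) forces wind = False.
Try heat = False:
  (heat || ready || wind) forces ready = True.
  (!ready || !safe) forces safe = False.
  clause (heat || safe || wind) is falsified — backtrack.
So heat = True.
Set ready = False.
  then (open || ready) forces open = True.
  then (!heat || !open || safe) forces safe = True.
  then (!heat || !key || !open || !safe) forces key = False.
Set cold = False.
  then (cold || !heat || !lock) forces lock = False.
Set valve = False.
All clauses satisfied.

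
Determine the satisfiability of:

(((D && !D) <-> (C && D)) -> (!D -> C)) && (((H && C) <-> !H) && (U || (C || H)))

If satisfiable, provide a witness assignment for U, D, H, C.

U=F; D=T; H=T; C=F

  ((D && !D) <-> (C && D)) -> (!D -> C) = True
    (D && !D) <-> (C && D) = True
      D && !D = False
        !D = False
      C && D = False
    !D -> C = True
      !D = False
  ((H && C) <-> !H) && (U || (C || H)) = True
    (H && C) <-> !H = True
      H && C = False
      !H = False
    U || (C || H) = True
      C || H = True
Both conjuncts True, so the formula holds.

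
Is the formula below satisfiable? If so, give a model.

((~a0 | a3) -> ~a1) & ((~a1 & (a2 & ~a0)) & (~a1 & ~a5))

a0: False, a1: False, a2: True, a3: True, a5: False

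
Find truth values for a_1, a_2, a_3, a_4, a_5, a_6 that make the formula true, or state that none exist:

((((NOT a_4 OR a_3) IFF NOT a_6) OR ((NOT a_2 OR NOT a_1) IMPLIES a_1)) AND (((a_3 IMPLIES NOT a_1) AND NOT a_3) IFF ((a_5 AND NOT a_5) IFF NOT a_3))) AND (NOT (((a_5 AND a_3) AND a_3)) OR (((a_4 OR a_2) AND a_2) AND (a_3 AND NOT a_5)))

The conjunct ((a_3 IMPLIES NOT a_1) AND NOT a_3) IFF ((a_5 AND NOT a_5) IFF NOT a_3) is unsatisfiable on its own:
  a_1=F, a_3=F, a_5=F: evaluates to False.
  a_1=F, a_3=F, a_5=T: evaluates to False.
  a_1=F, a_3=T, a_5=F: evaluates to False.
  a_1=F, a_3=T, a_5=T: evaluates to False.
  a_1=T, a_3=F, a_5=F: evaluates to False.
  a_1=T, a_3=F, a_5=T: evaluates to False.
  a_1=T, a_3=T, a_5=F: evaluates to False.
  a_1=T, a_3=T, a_5=T: evaluates to False.
So the whole conjunction is unsatisfiable.

The formula is unsatisfiable.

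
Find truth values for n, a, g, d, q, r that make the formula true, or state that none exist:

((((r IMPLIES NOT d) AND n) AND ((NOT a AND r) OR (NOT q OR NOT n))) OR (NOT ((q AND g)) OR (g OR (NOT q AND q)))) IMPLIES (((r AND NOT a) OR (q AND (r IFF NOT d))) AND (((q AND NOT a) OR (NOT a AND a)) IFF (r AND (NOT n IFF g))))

n = True, a = False, g = True, d = False, q = False, r = True

  ((((r IMPLIES NOT d) AND n) AND ((NOT a AND r) OR (NOT q OR NOT n))) OR (NOT ((q AND g)) OR (g OR (NOT q AND q)))) IMPLIES (((r AND NOT a) OR (q AND (r IFF NOT d))) AND (((q AND NOT a) OR (NOT a AND a)) IFF (r AND (NOT n IFF g)))) = True
    (((r IMPLIES NOT d) AND n) AND ((NOT a AND r) OR (NOT q OR NOT n))) OR (NOT ((q AND g)) OR (g OR (NOT q AND q))) = True
      ((r IMPLIES NOT d) AND n) AND ((NOT a AND r) OR (NOT q OR NOT n)) = True
        (r IMPLIES NOT d) AND n = True
          r IMPLIES NOT d = True
            NOT d = True
        (NOT a AND r) OR (NOT q OR NOT n) = True
          NOT a AND r = True
            NOT a = True
          NOT q OR NOT n = True
            NOT q = True
            NOT n = False
      NOT ((q AND g)) OR (g OR (NOT q AND q)) = True
        NOT ((q AND g)) = True
          q AND g = False
        g OR (NOT q AND q) = True
          NOT q AND q = False
            NOT q = True
    ((r AND NOT a) OR (q AND (r IFF NOT d))) AND (((q AND NOT a) OR (NOT a AND a)) IFF (r AND (NOT n IFF g))) = True
      (r AND NOT a) OR (q AND (r IFF NOT d)) = True
        r AND NOT a = True
          NOT a = True
        q AND (r IFF NOT d) = False
          r IFF NOT d = True
            NOT d = True
      ((q AND NOT a) OR (NOT a AND a)) IFF (r AND (NOT n IFF g)) = True
        (q AND NOT a) OR (NOT a AND a) = False
          q AND NOT a = False
            NOT a = True
          NOT a AND a = False
            NOT a = True
        r AND (NOT n IFF g) = False
          NOT n IFF g = False
            NOT n = False
The formula evaluates to True.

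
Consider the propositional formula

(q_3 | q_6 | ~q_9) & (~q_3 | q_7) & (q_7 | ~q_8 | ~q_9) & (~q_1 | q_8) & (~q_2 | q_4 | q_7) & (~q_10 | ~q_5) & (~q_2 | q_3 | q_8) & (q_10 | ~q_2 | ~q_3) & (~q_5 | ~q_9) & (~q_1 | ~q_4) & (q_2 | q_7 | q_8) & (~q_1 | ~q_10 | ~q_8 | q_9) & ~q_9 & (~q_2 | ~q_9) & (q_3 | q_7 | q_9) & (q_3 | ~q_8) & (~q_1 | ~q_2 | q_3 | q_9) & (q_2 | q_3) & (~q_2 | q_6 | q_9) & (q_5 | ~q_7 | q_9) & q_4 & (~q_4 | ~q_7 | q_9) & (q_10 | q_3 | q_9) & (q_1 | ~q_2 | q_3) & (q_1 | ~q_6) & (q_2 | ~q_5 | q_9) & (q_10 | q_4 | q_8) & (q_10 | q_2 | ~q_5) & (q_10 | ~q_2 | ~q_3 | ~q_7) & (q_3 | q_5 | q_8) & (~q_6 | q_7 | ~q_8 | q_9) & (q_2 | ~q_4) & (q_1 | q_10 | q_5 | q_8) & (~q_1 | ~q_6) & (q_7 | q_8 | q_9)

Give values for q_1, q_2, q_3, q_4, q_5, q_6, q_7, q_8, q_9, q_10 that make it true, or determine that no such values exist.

The formula is unsatisfiable.

Case q_4 = True:
  (~q_1 | ~q_4) forces q_1 = False.
  (~q_9) forces q_9 = False.
  (~q_4 | ~q_7 | q_9) forces q_7 = False.
  (~q_3 | q_7) forces q_3 = False.
  Clause (q_3 | q_7 | q_9) is falsified — contradiction.
Case q_4 = False:
  Clause (q_4) is falsified — contradiction.
Both cases fail, so the formula is unsatisfiable.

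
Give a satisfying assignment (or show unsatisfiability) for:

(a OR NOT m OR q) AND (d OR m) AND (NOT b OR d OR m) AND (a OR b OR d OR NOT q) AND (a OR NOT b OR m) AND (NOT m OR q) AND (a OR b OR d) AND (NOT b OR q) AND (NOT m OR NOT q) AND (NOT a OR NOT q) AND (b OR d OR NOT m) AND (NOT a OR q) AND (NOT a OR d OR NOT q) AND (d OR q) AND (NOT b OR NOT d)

Try b = True:
  (NOT b OR q) forces q = True.
  (NOT m OR NOT q) forces m = False.
  (d OR m) forces d = True.
  clause (NOT b OR NOT d) is falsified — backtrack.
So b = False.
Set m = False.
  then (d OR m) forces d = True.
Try a = True:
  (NOT a OR NOT q) forces q = False.
  clause (NOT a OR q) is falsified — backtrack.
So a = False.
Set q = True.
All clauses satisfied.

b = False; m = False; d = True; a = False; q = True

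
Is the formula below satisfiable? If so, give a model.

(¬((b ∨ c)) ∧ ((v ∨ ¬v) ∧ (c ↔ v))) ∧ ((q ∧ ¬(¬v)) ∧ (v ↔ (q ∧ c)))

Case v = True: the formula simplifies to (¬((b ∨ c)) ∧ c) ∧ (q ∧ (q ∧ c)).
  c = True: the conjunct ¬((b ∨ c)) becomes ¬((b ∨ True)) = False.
  c = False: the conjunct c is False.
Case v = False: the conjunct ¬(¬v) becomes ¬(¬False) = False.
Both cases fail — unsatisfiable.

No satisfying assignment exists.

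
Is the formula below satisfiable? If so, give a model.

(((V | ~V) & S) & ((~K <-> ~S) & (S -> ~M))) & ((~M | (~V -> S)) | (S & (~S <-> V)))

M = False, V = True, K = True, S = True

  ((V | ~V) & S) & ((~K <-> ~S) & (S -> ~M)) = True
    (V | ~V) & S = True
      V | ~V = True
        ~V = False
    (~K <-> ~S) & (S -> ~M) = True
      ~K <-> ~S = True
        ~K = False
        ~S = False
      S -> ~M = True
        ~M = True
  (~M | (~V -> S)) | (S & (~S <-> V)) = True
    ~M | (~V -> S) = True
      ~M = True
      ~V -> S = True
        ~V = False
    S & (~S <-> V) = False
      ~S <-> V = False
        ~S = False
Both conjuncts True, so the formula holds.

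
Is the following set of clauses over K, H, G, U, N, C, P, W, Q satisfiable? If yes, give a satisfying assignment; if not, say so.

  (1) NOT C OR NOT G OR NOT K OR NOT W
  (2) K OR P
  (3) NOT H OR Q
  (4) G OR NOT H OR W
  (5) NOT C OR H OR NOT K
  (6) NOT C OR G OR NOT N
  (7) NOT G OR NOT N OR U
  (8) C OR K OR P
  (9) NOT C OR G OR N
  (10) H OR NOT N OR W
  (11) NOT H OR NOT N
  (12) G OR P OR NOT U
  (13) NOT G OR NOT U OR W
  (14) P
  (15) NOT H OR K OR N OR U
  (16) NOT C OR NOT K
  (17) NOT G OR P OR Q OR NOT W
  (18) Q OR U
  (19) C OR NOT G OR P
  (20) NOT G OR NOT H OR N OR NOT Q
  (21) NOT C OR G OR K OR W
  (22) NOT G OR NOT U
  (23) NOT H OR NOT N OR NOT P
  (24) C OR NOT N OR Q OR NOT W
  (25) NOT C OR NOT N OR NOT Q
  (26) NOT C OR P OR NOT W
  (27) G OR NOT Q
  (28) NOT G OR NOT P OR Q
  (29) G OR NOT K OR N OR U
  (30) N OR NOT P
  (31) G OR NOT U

Unsatisfiable — no assignment works.

Case U = True:
  (P) forces P = True.
  (NOT G OR NOT U) forces G = False.
  Clause (G OR NOT U) is falsified — contradiction.
Case U = False:
  (P) forces P = True.
  (Q OR U) forces Q = True.
  (G OR NOT Q) forces G = True.
  (NOT G OR NOT N OR U) forces N = False.
  Clause (N OR NOT P) is falsified — contradiction.
Both cases fail, so the formula is unsatisfiable.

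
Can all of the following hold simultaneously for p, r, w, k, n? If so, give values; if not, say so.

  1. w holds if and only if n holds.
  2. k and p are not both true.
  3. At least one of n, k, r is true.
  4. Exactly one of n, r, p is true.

p: False, r: False, w: True, k: False, n: True

  (1) w=T, n=T — same ✓
  (2) k=F, p=F — not both ✓
  (3) {n, k, r}: 1 true — at least one ✓
  (4) {n, r, p}: 1 true — exactly one ✓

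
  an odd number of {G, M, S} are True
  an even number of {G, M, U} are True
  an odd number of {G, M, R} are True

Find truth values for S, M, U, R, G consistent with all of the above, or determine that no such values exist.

S: True, M: True, U: False, R: True, G: True

{G, M, S}: 3 true → odd ✓
{G, M, U}: 2 true → even ✓
{G, M, R}: 3 true → odd ✓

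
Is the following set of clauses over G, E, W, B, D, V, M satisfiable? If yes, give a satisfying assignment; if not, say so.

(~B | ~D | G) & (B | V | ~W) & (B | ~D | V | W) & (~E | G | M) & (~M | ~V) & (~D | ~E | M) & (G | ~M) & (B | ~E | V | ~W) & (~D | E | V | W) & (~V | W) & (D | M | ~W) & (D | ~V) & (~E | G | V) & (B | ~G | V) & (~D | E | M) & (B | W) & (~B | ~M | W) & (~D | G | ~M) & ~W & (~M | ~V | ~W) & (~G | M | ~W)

G: True, E: True, W: False, B: True, D: False, V: False, M: False

Unit clause (~W) forces W = False.
In (~V | W) only ~V is left, so V = False.
In (B | W) only B is left, so B = True.
In (~B | ~M | W) only ~M is left, so M = False.
Set G = True.
Set E = True.
  then (~D | ~E | M) forces D = False.
All clauses satisfied.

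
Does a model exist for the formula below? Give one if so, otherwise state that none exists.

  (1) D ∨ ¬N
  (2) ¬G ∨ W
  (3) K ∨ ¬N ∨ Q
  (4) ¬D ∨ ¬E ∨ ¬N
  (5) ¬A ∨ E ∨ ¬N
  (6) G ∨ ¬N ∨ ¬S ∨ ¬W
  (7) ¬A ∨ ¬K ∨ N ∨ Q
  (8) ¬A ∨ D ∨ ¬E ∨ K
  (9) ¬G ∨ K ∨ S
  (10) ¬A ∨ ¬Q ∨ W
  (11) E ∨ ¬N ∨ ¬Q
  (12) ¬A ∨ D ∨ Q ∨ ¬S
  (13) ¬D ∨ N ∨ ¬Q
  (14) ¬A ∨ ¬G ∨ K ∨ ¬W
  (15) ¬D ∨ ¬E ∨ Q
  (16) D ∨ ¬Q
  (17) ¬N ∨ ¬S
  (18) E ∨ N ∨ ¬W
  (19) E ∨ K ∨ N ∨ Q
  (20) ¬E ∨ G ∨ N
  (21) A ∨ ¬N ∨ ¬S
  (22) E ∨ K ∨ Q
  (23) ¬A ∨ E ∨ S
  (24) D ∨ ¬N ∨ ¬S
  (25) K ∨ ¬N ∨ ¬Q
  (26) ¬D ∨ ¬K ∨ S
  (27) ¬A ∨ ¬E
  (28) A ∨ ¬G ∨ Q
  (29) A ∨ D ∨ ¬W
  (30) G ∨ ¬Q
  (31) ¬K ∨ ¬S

Set S = False.
Try A = True:
  (¬A ∨ E ∨ S) forces E = True.
  clause (¬A ∨ ¬E) is falsified — backtrack.
So A = False.
Set E = False.
Set K = True.
  then (¬D ∨ ¬K ∨ S) forces D = False.
  then (A ∨ D ∨ ¬W) forces W = False.
  then (D ∨ ¬N) forces N = False.
  then (¬G ∨ W) forces G = False.
  then (D ∨ ¬Q) forces Q = False.
All clauses satisfied.

S = False, A = False, E = False, K = True, W = False, N = False, D = False, G = False, Q = False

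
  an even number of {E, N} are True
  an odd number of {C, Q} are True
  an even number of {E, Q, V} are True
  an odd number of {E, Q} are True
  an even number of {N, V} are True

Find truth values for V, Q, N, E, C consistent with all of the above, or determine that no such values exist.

V = True; Q = False; N = True; E = True; C = True

{E, N}: 2 true → even ✓
{C, Q}: 1 true → odd ✓
{E, Q, V}: 2 true → even ✓
{E, Q}: 1 true → odd ✓
{N, V}: 2 true → even ✓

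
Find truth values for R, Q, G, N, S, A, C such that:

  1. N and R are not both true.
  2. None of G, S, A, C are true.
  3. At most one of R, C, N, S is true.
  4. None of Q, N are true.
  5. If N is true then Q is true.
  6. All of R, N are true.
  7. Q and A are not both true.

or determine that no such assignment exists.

Unsatisfiable — no assignment works.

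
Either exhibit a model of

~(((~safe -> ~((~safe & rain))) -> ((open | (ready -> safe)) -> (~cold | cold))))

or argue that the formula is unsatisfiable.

The formula is unsatisfiable.

Case cold = True: the formula becomes ~(((~safe -> ~((~safe & rain))) -> True)) = False.
Case cold = False: the formula becomes ~(((~safe -> ~((~safe & rain))) -> True)) = False.
Both cases fail — unsatisfiable.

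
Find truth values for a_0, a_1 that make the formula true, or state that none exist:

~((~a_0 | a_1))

a_0 = True, a_1 = False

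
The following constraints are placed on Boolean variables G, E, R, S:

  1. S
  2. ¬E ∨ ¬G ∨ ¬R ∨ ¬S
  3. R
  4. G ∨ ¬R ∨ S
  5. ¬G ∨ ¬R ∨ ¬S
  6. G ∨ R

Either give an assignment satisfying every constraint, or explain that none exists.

Unit clause (S) forces S = True.
Unit clause (R) forces R = True.
In (¬G ∨ ¬R ∨ ¬S) only ¬G is left, so G = False.
Set E = False.
Check each clause:
  (S): S holds.
  (¬E ∨ ¬G ∨ ¬R ∨ ¬S): ¬E holds.
  (R): R holds.
  (G ∨ ¬R ∨ S): S holds.
  (¬G ∨ ¬R ∨ ¬S): ¬G holds.
  (G ∨ R): R holds.
All clauses satisfied.

G = False; E = False; R = True; S = True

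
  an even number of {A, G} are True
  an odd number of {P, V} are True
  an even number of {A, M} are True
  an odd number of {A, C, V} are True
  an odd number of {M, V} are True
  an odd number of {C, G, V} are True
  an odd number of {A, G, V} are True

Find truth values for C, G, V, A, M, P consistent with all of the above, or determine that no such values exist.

C = False; G = False; V = True; A = False; M = False; P = False

{A, G}: 0 true → even ✓
{P, V}: 1 true → odd ✓
{A, M}: 0 true → even ✓
{A, C, V}: 1 true → odd ✓
{M, V}: 1 true → odd ✓
{C, G, V}: 1 true → odd ✓
{A, G, V}: 1 true → odd ✓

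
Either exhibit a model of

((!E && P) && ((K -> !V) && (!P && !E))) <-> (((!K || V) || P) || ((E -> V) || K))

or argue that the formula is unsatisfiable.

Unsatisfiable — no assignment works.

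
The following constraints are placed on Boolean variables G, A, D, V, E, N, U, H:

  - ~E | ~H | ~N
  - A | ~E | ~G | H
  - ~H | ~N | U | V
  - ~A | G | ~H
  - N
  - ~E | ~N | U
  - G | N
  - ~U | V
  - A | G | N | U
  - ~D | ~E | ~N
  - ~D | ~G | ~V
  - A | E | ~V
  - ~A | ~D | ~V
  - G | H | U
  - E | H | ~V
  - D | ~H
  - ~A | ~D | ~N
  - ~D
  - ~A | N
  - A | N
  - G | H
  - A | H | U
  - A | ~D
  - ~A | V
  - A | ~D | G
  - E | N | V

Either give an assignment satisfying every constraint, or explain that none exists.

G=T, A=T, D=F, V=T, E=T, N=T, U=T, H=F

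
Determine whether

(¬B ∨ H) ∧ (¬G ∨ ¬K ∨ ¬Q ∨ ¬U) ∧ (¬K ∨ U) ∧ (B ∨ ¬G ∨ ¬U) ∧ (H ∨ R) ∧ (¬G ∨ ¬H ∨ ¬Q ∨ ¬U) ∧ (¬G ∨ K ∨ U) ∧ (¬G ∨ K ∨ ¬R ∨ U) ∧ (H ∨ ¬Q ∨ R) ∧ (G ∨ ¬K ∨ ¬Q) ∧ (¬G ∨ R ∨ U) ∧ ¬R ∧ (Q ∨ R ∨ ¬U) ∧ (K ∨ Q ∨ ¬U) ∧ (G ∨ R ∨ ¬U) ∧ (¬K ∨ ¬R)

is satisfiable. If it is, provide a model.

R = False, K = False, B = False, G = False, Q = False, H = True, U = False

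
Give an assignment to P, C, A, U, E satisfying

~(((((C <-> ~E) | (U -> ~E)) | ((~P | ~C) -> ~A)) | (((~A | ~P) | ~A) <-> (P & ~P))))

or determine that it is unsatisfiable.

P=F, C=T, A=T, U=T, E=T

  ~(((((C <-> ~E) | (U -> ~E)) | ((~P | ~C) -> ~A)) | (((~A | ~P) | ~A) <-> (P & ~P)))) = True
    (((C <-> ~E) | (U -> ~E)) | ((~P | ~C) -> ~A)) | (((~A | ~P) | ~A) <-> (P & ~P)) = False
      ((C <-> ~E) | (U -> ~E)) | ((~P | ~C) -> ~A) = False
        (C <-> ~E) | (U -> ~E) = False
          C <-> ~E = False
            ~E = False
          U -> ~E = False
            ~E = False
        (~P | ~C) -> ~A = False
          ~P | ~C = True
            ~P = True
            ~C = False
          ~A = False
      ((~A | ~P) | ~A) <-> (P & ~P) = False
        (~A | ~P) | ~A = True
          ~A | ~P = True
            ~A = False
            ~P = True
          ~A = False
        P & ~P = False
          ~P = True
The formula evaluates to True.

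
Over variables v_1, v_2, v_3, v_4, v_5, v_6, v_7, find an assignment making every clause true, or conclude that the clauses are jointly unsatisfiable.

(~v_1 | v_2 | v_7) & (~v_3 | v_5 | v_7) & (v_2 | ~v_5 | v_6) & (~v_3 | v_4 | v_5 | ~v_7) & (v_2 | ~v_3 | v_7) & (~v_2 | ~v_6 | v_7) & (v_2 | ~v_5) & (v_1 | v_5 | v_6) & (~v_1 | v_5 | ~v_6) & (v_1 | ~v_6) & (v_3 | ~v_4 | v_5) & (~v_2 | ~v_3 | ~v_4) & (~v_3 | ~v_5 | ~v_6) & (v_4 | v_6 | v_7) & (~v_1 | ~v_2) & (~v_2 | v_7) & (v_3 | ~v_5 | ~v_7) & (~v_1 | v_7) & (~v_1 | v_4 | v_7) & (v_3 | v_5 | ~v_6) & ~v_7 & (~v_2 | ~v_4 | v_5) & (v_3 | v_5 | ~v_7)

Case v_7 = True:
  Clause (~v_7) is falsified — contradiction.
Case v_7 = False:
  (~v_2 | v_7) forces v_2 = False.
  (~v_1 | v_2 | v_7) forces v_1 = False.
  (v_2 | ~v_3 | v_7) forces v_3 = False.
  (v_2 | ~v_5) forces v_5 = False.
  (v_1 | v_5 | v_6) forces v_6 = True.
  Clause (v_1 | ~v_6) is falsified — contradiction.
Both cases fail, so the formula is unsatisfiable.

Unsatisfiable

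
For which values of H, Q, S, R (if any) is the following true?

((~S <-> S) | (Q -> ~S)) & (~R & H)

H=T, Q=T, S=F, R=F

  (~S <-> S) | (Q -> ~S) = True
    ~S <-> S = False
      ~S = True
    Q -> ~S = True
      ~S = True
  ~R & H = True
    ~R = True
Both conjuncts True, so the formula holds.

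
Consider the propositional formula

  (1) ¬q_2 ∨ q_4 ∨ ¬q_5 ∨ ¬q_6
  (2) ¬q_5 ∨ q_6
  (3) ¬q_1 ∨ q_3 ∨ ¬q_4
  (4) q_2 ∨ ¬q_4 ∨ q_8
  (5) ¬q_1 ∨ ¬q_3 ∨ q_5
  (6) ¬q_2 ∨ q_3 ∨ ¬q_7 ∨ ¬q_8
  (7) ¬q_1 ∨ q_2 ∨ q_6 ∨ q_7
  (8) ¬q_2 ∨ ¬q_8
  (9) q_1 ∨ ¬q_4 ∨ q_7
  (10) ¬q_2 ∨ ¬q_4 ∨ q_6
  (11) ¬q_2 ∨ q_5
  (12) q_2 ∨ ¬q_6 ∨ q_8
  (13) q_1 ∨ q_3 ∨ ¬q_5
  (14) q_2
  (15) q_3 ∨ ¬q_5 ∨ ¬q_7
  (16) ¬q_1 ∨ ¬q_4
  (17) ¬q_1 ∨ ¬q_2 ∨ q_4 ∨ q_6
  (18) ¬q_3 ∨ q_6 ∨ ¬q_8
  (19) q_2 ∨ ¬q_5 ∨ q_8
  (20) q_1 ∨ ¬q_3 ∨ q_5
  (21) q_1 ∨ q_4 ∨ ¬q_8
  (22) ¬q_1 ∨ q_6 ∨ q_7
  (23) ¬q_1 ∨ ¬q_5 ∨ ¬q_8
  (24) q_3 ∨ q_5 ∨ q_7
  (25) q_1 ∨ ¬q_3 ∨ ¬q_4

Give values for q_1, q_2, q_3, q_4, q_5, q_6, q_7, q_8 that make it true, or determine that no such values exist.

Unsatisfiable

Case q_2 = True:
  (¬q_2 ∨ ¬q_8) forces q_8 = False.
  (¬q_2 ∨ q_5) forces q_5 = True.
  (¬q_5 ∨ q_6) forces q_6 = True.
  (¬q_2 ∨ q_4 ∨ ¬q_5 ∨ ¬q_6) forces q_4 = True.
  (¬q_1 ∨ ¬q_4) forces q_1 = False.
  (q_1 ∨ ¬q_4 ∨ q_7) forces q_7 = True.
  (q_1 ∨ q_3 ∨ ¬q_5) forces q_3 = True.
  Clause (q_1 ∨ ¬q_3 ∨ ¬q_4) is falsified — contradiction.
Case q_2 = False:
  Clause (q_2) is falsified — contradiction.
Both cases fail, so the formula is unsatisfiable.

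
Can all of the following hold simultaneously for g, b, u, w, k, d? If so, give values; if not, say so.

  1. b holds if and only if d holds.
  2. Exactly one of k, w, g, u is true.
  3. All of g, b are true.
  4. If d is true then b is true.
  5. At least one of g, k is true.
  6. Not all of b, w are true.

g = True, b = True, u = False, w = False, k = False, d = True

  (1) b=T, d=T — same ✓
  (2) {k, w, g, u}: 1 true — exactly one ✓
  (3) {g, b}: all 2 true ✓
  (4) d=T ⇒ b: T ✓
  (5) {g, k}: 1 true — at least one ✓
  (6) {b, w}: 1/2 true — not all ✓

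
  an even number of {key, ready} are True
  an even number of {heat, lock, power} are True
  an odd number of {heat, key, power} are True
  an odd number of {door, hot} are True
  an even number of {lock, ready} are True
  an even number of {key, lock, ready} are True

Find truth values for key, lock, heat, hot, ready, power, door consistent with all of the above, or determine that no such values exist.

Adding constraints 1, 2, 3, 5 mod 2: every variable appears an even number of times on the left, so the left side is 0.
But the right sides sum to 1 (mod 2). 0 ≠ 1 — the system is inconsistent.

Unsatisfiable — no assignment works.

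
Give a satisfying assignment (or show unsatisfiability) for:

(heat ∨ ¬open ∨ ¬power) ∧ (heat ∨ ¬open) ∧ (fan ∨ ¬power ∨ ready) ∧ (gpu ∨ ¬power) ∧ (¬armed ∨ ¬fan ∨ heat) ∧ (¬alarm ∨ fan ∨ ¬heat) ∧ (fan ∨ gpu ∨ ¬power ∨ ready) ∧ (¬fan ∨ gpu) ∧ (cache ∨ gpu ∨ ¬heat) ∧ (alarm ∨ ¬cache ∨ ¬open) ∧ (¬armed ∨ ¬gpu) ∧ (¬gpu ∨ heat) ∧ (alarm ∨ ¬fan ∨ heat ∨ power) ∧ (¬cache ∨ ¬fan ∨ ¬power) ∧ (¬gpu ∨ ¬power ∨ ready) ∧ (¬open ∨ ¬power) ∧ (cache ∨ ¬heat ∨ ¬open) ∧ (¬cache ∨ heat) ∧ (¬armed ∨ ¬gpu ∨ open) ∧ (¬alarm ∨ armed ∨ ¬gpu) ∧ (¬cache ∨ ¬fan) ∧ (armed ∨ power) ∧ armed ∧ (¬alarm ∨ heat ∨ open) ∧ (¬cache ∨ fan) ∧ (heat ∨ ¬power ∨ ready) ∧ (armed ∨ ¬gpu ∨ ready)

Unit clause (armed) forces armed = True.
In (¬armed ∨ ¬gpu) only ¬gpu is left, so gpu = False.
In (gpu ∨ ¬power) only ¬power is left, so power = False.
In (¬fan ∨ gpu) only ¬fan is left, so fan = False.
In (¬cache ∨ fan) only ¬cache is left, so cache = False.
In (cache ∨ gpu ∨ ¬heat) only ¬heat is left, so heat = False.
In (heat ∨ ¬open) only ¬open is left, so open = False.
In (¬alarm ∨ heat ∨ open) only ¬alarm is left, so alarm = False.
Set ready = True.
All clauses satisfied.

ready=T, armed=T, open=F, gpu=F, fan=F, alarm=F, cache=F, power=F, heat=F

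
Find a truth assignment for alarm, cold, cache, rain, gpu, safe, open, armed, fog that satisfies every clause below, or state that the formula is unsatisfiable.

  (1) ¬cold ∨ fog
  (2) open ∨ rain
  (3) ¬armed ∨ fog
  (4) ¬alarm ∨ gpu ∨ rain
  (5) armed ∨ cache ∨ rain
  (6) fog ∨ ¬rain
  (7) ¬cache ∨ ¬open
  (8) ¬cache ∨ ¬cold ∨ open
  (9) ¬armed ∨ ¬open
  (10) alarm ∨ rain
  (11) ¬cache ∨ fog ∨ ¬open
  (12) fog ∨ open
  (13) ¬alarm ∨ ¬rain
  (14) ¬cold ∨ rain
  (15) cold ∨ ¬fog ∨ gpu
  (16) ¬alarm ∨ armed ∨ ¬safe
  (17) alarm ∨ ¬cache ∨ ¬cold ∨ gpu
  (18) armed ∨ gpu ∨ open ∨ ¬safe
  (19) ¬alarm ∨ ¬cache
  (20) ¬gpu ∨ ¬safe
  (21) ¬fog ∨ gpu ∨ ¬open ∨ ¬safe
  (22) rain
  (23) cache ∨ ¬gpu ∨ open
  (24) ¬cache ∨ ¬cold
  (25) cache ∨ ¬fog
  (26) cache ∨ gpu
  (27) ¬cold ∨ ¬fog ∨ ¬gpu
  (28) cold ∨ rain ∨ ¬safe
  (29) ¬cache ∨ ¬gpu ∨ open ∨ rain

Unit clause (rain) forces rain = True.
In (fog ∨ ¬rain) only fog is left, so fog = True.
In (¬alarm ∨ ¬rain) only ¬alarm is left, so alarm = False.
In (cache ∨ ¬fog) only cache is left, so cache = True.
In (¬cache ∨ ¬open) only ¬open is left, so open = False.
In (¬cache ∨ ¬cold ∨ open) only ¬cold is left, so cold = False.
In (cold ∨ ¬fog ∨ gpu) only gpu is left, so gpu = True.
In (¬gpu ∨ ¬safe) only ¬safe is left, so safe = False.
Set armed = True.
All clauses satisfied.

alarm: False, cold: False, cache: True, rain: True, gpu: True, safe: False, open: False, armed: True, fog: True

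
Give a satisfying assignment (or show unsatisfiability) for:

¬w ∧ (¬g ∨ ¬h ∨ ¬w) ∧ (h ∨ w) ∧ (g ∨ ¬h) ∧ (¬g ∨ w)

The formula is unsatisfiable.

Case w = True:
  Clause (¬w) is falsified — contradiction.
Case w = False:
  (h ∨ w) forces h = True.
  (g ∨ ¬h) forces g = True.
  Clause (¬g ∨ w) is falsified — contradiction.
Both cases fail, so the formula is unsatisfiable.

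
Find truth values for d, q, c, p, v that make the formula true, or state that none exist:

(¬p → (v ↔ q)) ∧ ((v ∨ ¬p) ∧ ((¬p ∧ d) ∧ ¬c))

d=T, q=T, c=F, p=F, v=T

  ¬p → (v ↔ q) = True
    ¬p = True
    v ↔ q = True
  (v ∨ ¬p) ∧ ((¬p ∧ d) ∧ ¬c) = True
    v ∨ ¬p = True
      ¬p = True
    (¬p ∧ d) ∧ ¬c = True
      ¬p ∧ d = True
        ¬p = True
      ¬c = True
Both conjuncts True, so the formula holds.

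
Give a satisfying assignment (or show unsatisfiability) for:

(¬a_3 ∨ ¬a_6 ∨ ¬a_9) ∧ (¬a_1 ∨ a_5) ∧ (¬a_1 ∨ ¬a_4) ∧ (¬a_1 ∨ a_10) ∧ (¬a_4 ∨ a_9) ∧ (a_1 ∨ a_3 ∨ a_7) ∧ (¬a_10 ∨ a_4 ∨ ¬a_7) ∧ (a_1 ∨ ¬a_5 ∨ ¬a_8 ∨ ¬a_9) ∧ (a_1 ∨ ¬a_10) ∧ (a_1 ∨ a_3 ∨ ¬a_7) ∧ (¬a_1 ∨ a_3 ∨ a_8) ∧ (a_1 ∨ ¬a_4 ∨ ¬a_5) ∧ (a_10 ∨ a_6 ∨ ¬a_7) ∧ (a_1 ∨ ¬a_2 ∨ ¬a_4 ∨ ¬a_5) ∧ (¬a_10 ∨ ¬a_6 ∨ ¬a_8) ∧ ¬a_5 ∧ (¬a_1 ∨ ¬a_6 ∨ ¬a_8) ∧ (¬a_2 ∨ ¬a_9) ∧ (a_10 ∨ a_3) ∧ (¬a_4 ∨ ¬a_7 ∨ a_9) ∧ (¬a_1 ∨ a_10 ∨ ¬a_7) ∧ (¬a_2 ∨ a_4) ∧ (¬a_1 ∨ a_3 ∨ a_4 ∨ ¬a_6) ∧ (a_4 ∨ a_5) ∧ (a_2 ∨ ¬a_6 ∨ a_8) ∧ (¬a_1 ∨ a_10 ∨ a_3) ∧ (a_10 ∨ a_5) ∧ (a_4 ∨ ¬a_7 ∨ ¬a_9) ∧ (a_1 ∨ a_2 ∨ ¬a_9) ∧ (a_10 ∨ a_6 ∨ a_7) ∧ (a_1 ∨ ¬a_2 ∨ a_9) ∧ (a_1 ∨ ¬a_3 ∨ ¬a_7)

Case a_5 = True:
  Clause (¬a_5) is falsified — contradiction.
Case a_5 = False:
  (¬a_1 ∨ a_5) forces a_1 = False.
  (a_1 ∨ ¬a_10) forces a_10 = False.
  Clause (a_10 ∨ a_5) is falsified — contradiction.
Both cases fail, so the formula is unsatisfiable.

Unsatisfiable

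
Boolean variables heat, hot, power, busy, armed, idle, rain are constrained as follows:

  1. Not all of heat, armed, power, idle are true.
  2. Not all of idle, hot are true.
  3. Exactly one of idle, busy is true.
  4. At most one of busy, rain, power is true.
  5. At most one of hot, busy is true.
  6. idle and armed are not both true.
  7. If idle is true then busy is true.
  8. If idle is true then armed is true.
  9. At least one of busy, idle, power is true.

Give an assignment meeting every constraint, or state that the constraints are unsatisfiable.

heat = True, hot = False, power = False, busy = True, armed = False, idle = False, rain = False

  (1) {heat, armed, power, idle}: 1/4 true — not all ✓
  (2) {idle, hot}: 0/2 true — not all ✓
  (3) {idle, busy}: 1 true — exactly one ✓
  (4) {busy, rain, power}: 1 true — at most one ✓
  (5) {hot, busy}: 1 true — at most one ✓
  (6) idle=F, armed=F — not both ✓
  (7) idle=F ⇒ busy: vacuous ✓
  (8) idle=F ⇒ armed: vacuous ✓
  (9) {busy, idle, power}: 1 true — at least one ✓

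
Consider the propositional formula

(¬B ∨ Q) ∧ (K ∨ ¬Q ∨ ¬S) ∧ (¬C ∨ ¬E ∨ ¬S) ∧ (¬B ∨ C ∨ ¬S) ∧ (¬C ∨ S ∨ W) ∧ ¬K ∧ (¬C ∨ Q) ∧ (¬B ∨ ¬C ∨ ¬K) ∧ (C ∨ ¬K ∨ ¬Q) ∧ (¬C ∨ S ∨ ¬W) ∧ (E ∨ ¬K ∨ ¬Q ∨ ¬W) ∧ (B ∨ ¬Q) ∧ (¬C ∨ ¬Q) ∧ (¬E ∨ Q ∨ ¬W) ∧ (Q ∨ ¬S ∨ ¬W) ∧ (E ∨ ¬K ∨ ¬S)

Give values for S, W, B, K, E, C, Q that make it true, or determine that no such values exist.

Unit clause (¬K) forces K = False.
Set S = True.
  then (K ∨ ¬Q ∨ ¬S) forces Q = False.
  then (¬C ∨ Q) forces C = False.
  then (Q ∨ ¬S ∨ ¬W) forces W = False.
  then (¬B ∨ Q) forces B = False.
Set E = True.
All clauses satisfied.

S: True, W: False, B: False, K: False, E: True, C: False, Q: False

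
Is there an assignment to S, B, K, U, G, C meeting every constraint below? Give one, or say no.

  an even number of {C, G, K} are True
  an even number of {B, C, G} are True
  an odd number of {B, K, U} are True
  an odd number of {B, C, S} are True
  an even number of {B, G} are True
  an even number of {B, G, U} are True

Adding constraints 1, 2, 3, 5, 6 mod 2: every variable appears an even number of times on the left, so the left side is 0.
But the right sides sum to 1 (mod 2). 0 ≠ 1 — the system is inconsistent.

The formula is unsatisfiable.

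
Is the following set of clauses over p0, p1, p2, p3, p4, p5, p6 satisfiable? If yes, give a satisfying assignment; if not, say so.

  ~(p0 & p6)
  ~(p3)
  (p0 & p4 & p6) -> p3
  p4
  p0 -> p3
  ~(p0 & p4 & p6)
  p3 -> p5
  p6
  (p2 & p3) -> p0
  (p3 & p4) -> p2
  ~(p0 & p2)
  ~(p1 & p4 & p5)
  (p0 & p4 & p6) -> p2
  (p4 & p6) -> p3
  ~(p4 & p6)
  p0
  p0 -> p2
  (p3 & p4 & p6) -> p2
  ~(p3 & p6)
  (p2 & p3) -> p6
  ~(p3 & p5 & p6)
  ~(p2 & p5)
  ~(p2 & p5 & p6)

The formula is unsatisfiable.

Case p0 = True:
  (~p0 | ~p2) forces p2 = False.
  Clause (~p0 | p2) is falsified — contradiction.
Case p0 = False:
  Clause (p0) is falsified — contradiction.
Both cases fail, so the formula is unsatisfiable.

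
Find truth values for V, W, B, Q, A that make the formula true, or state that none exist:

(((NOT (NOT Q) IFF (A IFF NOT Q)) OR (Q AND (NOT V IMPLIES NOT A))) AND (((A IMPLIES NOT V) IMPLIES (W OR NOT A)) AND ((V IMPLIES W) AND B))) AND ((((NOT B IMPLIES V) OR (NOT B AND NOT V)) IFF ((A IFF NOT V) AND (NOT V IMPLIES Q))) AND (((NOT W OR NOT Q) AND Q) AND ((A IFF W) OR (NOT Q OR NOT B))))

Case Q = True: the formula simplifies to ((NOT A OR (NOT V IMPLIES NOT A)) AND (((A IMPLIES NOT V) IMPLIES (W OR NOT A)) AND ((V IMPLIES W) AND B))) AND ((((NOT B IMPLIES V) OR (NOT B AND NOT V)) IFF (A IFF NOT V)) AND (NOT W AND ((A IFF W) OR NOT B))).
  B = True: simplifies to ((NOT A OR (NOT V IMPLIES NOT A)) AND (((A IMPLIES NOT V) IMPLIES (W OR NOT A)) AND (V IMPLIES W))) AND ((A IFF NOT V) AND (NOT W AND (A IFF W))).
    W = True: the conjunct NOT W is False.
    W = False: simplifies to ((NOT A OR (NOT V IMPLIES NOT A)) AND (((A IMPLIES NOT V) IMPLIES NOT A) AND NOT V)) AND ((A IFF NOT V) AND NOT A).
      A = True: the conjunct NOT A is False.
      A = False: simplifies to NOT V AND V.
        V = True: the conjunct NOT V is False.
        V = False: the conjunct V is False.
  B = False: the conjunct B is False.
Case Q = False: the conjunct Q is False.
Both cases fail — unsatisfiable.

The formula is unsatisfiable.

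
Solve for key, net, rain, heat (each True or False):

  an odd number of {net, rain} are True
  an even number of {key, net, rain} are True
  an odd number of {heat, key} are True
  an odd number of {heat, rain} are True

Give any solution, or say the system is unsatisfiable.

key=T, net=F, rain=T, heat=F

{net, rain}: 1 true → odd ✓
{key, net, rain}: 2 true → even ✓
{heat, key}: 1 true → odd ✓
{heat, rain}: 1 true → odd ✓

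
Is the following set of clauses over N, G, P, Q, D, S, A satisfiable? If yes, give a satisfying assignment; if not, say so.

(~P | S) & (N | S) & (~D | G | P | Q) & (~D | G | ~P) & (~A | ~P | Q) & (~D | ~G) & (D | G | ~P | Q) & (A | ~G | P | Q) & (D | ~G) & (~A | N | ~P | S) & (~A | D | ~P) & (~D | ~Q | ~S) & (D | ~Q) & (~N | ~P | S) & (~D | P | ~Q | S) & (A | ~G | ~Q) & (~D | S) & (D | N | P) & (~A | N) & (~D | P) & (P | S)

Set N = True.
Try G = True:
  (~D | ~G) forces D = False.
  clause (D | ~G) is falsified — backtrack.
So G = False.
Set P = False.
  then (~D | P) forces D = False.
  then (P | S) forces S = True.
  then (D | ~Q) forces Q = False.
Set A = True.
All clauses satisfied.

N: True, G: False, P: False, Q: False, D: False, S: True, A: True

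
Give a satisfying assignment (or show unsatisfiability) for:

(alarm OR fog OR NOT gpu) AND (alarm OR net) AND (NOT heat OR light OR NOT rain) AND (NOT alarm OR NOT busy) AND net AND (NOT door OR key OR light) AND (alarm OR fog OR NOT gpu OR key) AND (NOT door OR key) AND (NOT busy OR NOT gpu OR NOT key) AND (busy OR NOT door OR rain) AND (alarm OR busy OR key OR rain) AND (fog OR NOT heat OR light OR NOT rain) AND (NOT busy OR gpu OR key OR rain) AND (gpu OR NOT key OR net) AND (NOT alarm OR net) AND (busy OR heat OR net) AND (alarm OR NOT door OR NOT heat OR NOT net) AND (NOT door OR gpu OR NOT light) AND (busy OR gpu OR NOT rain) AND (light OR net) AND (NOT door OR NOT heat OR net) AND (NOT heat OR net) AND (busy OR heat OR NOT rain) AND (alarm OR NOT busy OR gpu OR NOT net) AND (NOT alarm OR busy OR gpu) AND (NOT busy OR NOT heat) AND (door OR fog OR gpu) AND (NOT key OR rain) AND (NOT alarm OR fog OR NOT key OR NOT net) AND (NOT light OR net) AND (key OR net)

Unit clause (net) forces net = True.
Set alarm = True.
  then (NOT alarm OR NOT busy) forces busy = False.
  then (NOT alarm OR busy OR gpu) forces gpu = True.
Set rain = True.
  then (busy OR heat OR NOT rain) forces heat = True.
  then (NOT heat OR light OR NOT rain) forces light = True.
Set fog = True.
Set door = False.
Set key = False.
All clauses satisfied.

alarm: True; rain: True; heat: True; busy: False; light: True; fog: True; door: False; gpu: True; key: False; net: True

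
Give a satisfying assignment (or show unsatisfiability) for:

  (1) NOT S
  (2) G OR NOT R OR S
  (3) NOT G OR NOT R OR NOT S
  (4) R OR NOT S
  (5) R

Unit clause (NOT S) forces S = False.
Unit clause (R) forces R = True.
In (G OR NOT R OR S) only G is left, so G = True.
Check each clause:
  (NOT S): NOT S holds.
  (G OR NOT R OR S): G holds.
  (NOT G OR NOT R OR NOT S): NOT S holds.
  (R OR NOT S): R holds.
  (R): R holds.
All clauses satisfied.

R = True, G = True, S = False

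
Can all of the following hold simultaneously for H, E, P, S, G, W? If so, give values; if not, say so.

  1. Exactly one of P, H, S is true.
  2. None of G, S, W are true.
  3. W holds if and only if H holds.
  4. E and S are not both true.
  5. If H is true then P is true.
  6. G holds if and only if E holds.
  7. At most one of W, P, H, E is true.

H=F, E=F, P=T, S=F, G=F, W=F

  (1) {P, H, S}: 1 true — exactly one ✓
  (2) {G, S, W}: 0 true — none ✓
  (3) W=F, H=F — same ✓
  (4) E=F, S=F — not both ✓
  (5) H=F ⇒ P: vacuous ✓
  (6) G=F, E=F — same ✓
  (7) {W, P, H, E}: 1 true — at most one ✓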